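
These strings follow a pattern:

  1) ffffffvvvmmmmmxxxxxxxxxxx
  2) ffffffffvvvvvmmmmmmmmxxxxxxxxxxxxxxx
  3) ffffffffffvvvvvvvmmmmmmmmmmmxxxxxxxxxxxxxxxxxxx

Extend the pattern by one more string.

ffffffffffffvvvvvvvvvmmmmmmmmmmmmmmxxxxxxxxxxxxxxxxxxxxxxx

Reading off run lengths: f runs 6, 8, 10; v runs 3, 5, 7; m runs 5, 8, 11; x runs 11, 15, 19 — each is linear in n, where the shown terms are n = 2, 3, 4.
Setting n = 5 gives 12, 9, 14, 23 characters in each block.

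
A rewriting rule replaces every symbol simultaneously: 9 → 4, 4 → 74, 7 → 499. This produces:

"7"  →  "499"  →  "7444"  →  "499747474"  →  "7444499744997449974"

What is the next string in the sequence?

φ(7444499744997449974) expands symbol-by-symbol to 499 74 74 74 74 4 4 499 74 74 4 4 499 74 74 4 4 499 74; joining the 19 pieces gives the next term.

499747474744449974744449974744449974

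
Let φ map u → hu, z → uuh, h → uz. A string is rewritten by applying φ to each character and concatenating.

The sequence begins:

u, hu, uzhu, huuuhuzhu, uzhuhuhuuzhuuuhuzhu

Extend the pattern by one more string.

Applying the rule to each of the 19 symbols of uzhuhuhuuzhuuuhuzhu gives the pieces hu uuh uz hu uz hu uz hu hu uuh uz hu hu hu uz hu uuh uz hu, which concatenate to the answer.

huuuhuzhuuzhuuzhuhuuuhuzhuhuhuuzhuuuhuzhu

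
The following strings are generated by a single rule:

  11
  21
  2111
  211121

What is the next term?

This is a Fibonacci-style word recurrence s(k) = s(k−1)·s(k−2): e.g. 21·11 = 2111.
The next term joins 211121 and 2111.

2111212111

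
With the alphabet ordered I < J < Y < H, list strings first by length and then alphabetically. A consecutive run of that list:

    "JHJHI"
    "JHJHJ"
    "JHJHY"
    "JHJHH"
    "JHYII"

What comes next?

Find the rightmost character of JHYII below H, bump it to the next letter, and reset everything to its right to I.

JHYIJ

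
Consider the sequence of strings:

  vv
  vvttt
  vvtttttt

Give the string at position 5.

vvtttttttttttt

Each term is the previous one with ttt appended.
From vvtttttt, 2 further steps: vvtttttt → vvttttttttt → (answer).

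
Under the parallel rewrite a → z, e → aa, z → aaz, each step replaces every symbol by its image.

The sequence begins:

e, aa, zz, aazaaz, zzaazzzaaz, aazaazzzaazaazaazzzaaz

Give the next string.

Rewriting the 22 symbols of aazaazzzaazaazaazzzaaz one by one yields z z aaz z z aaz aaz aaz z z aaz z z aaz z z aaz aaz aaz z z aaz; concatenated:

zzaazzzaazaazaazzzaazzzaazzzaazaazaazzzaaz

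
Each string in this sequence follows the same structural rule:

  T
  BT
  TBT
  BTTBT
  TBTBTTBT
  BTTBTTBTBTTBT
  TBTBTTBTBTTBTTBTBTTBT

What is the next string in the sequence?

This is a Fibonacci-style word recurrence s(k) = s(k−2)·s(k−1): e.g. T·BT = TBT.
So term 8 is BTTBTTBTBTTBT·TBTBTTBTBTTBTTBTBTTBT.

BTTBTTBTBTTBTTBTBTTBTBTTBTTBTBTTBT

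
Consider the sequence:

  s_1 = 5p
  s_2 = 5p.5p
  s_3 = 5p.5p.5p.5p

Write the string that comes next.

s(k+1) = s(k)·.·s(k) — each term doubles the last with '.' between the halves.
So the next term is two copies of 5p.5p.5p.5p with '.' between the halves.

5p.5p.5p.5p.5p.5p.5p.5p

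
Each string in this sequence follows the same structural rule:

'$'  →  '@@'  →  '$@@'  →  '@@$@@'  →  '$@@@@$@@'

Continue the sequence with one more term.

@@$@@$@@@@$@@

From term 3 onward, concatenate the second-to-last term with the last: $·@@ = $@@, @@·$@@ = @@$@@, …
Continuing: @@$@@ · $@@@@$@@ gives term 6.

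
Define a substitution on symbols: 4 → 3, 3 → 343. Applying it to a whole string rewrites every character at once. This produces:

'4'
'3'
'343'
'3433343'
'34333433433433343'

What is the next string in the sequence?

Rewriting the 17 symbols of 34333433433433343 one by one yields 343 3 343 343 343 3 343 343 3 343 343 3 343 343 343 3 343; concatenated:

34333433433433343343334334333433433433343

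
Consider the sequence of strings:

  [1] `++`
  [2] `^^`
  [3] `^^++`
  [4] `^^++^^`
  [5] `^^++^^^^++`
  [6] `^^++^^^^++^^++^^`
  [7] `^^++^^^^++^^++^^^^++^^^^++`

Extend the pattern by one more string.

From term 3 onward, concatenate the last term with the second-to-last: ^^·++ = ^^++, ^^++·^^ = ^^++^^, …
So term 8 is ^^++^^^^++^^++^^^^++^^^^++·^^++^^^^++^^++^^.

^^++^^^^++^^++^^^^++^^^^++^^++^^^^++^^++^^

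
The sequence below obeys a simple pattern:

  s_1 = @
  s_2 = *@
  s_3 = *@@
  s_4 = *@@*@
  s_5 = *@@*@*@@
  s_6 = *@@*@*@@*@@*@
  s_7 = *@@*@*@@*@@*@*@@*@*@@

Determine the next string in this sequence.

This is a Fibonacci-style word recurrence s(k) = s(k−1)·s(k−2): e.g. *@·@ = *@@.
Continuing: *@@*@*@@*@@*@*@@*@*@@ · *@@*@*@@*@@*@ gives term 8.

*@@*@*@@*@@*@*@@*@*@@*@@*@*@@*@@*@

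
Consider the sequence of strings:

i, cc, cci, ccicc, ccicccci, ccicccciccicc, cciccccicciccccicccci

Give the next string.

cciccccicciccccicccciccicccciccicc

This is a Fibonacci-style word recurrence s(k) = s(k−1)·s(k−2): e.g. cc·i = cci.
Continuing: cciccccicciccccicccci · ccicccciccicc gives term 8.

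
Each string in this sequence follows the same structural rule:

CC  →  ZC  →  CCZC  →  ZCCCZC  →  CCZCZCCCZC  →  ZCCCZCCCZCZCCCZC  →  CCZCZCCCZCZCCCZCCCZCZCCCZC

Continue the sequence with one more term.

From term 3 onward, concatenate the second-to-last term with the last: CC·ZC = CCZC, ZC·CCZC = ZCCCZC, …
So term 8 is ZCCCZCCCZCZCCCZC·CCZCZCCCZCZCCCZCCCZCZCCCZC.

ZCCCZCCCZCZCCCZCCCZCZCCCZCZCCCZCCCZCZCCCZC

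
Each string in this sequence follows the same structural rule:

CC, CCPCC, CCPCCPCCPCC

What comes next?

Each string is two copies of the previous one joined by 'P'.
Doubling CCPCCPCCPCC with 'P' between the halves:

CCPCCPCCPCCPCCPCCPCCPCC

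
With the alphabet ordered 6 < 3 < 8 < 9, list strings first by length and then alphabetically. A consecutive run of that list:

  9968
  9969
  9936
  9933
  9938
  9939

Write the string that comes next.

9986

Treat 9939 as a base-4 numeral over the given alphabet and add one, carrying through any trailing 9's.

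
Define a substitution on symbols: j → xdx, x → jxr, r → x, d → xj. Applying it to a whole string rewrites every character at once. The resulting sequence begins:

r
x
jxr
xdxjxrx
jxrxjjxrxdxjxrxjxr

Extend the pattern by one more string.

Rewriting the 18 symbols of jxrxjjxrxdxjxrxjxr one by one yields xdx jxr x jxr xdx xdx jxr x jxr xj jxr xdx jxr x jxr xdx jxr x; concatenated:

xdxjxrxjxrxdxxdxjxrxjxrxjjxrxdxjxrxjxrxdxjxrx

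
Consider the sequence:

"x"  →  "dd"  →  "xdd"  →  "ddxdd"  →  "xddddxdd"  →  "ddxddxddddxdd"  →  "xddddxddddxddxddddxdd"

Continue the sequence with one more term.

ddxddxddddxddxddddxddddxddxddddxdd

This is a Fibonacci-style word recurrence s(k) = s(k−2)·s(k−1): e.g. x·dd = xdd.
The next term joins ddxddxddddxdd and xddddxddddxddxddddxdd.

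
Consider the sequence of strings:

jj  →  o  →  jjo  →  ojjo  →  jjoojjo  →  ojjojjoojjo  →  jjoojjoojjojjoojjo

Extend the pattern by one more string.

Each term (from the third on) is the two preceding terms concatenated in order: term 3 = jj·o = jjo.
The next term joins ojjojjoojjo and jjoojjoojjojjoojjo.

ojjojjoojjojjoojjoojjojjoojjo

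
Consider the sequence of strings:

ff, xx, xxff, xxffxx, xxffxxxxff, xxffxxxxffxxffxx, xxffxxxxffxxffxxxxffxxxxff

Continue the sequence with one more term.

This is a Fibonacci-style word recurrence s(k) = s(k−1)·s(k−2): e.g. xx·ff = xxff.
The next term joins xxffxxxxffxxffxxxxffxxxxff and xxffxxxxffxxffxx.

xxffxxxxffxxffxxxxffxxxxffxxffxxxxffxxffxx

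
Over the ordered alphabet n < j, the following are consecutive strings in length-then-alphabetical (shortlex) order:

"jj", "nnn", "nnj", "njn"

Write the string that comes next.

The successor of njn increments the rightmost position that isn't already j and resets every position after it to n.

njj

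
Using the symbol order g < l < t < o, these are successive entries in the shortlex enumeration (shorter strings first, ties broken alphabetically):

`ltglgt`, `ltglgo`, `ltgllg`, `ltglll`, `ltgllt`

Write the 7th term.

Stepping forward 2 times from ltgllt: ltgllt → ltgllo, then the target.

ltgltg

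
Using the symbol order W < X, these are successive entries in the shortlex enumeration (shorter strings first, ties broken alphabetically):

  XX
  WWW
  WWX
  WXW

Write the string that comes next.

Find the rightmost character of WXW below X, bump it to the next letter, and reset everything to its right to W.

WXX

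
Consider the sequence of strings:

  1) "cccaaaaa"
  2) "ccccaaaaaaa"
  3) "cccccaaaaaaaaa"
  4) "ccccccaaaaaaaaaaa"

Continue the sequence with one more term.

cccccccaaaaaaaaaaaaa

Term n consists of n+1 c's, followed by 2n+1 a's, where the shown terms are n = 2, 3, 4, 5.
At n = 6 the blocks have lengths 7, 13.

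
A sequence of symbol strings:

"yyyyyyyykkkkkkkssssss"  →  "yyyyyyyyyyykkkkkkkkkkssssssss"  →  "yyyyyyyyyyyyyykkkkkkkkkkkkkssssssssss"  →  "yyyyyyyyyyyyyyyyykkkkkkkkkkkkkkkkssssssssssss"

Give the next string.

The n-th term is 3n+2 y's then 3n+1 k's then 2n+2 s's, where the shown terms are n = 2, 3, 4, 5.
For the next term, n = 6, so the run lengths are 20, 19, 14.

yyyyyyyyyyyyyyyyyyyykkkkkkkkkkkkkkkkkkkssssssssssssss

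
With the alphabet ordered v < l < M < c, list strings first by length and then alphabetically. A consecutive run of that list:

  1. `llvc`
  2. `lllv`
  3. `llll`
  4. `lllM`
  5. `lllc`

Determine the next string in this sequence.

llMv

Treat lllc as a base-4 numeral over the given alphabet and add one, carrying through any trailing c's.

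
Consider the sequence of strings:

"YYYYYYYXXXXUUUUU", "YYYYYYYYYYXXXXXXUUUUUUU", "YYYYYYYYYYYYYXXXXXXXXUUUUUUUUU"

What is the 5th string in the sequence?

YYYYYYYYYYYYYYYYYYYXXXXXXXXXXXXUUUUUUUUUUUUU

Each string has the form Y^{3n+1} X^{2n} U^{2n+1}, where the shown terms are n = 2, 3, 4.
For term 5, n = 6, so the run lengths are 19, 12, 13.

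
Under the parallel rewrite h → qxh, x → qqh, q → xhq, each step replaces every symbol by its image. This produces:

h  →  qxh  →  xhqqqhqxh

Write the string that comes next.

Expanding xhqqqhqxh: x→qqh, h→qxh, q→xhq, q→xhq, q→xhq, h→qxh, q→xhq, x→qqh, h→qxh. Concatenated: qqh qxh xhq xhq xhq qxh xhq qqh qxh.

qqhqxhxhqxhqxhqqxhxhqqqhqxh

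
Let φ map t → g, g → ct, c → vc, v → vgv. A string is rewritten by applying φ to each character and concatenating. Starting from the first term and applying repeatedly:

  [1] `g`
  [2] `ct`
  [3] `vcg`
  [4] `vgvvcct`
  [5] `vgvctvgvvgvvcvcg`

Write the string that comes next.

vgvctvgvvcgvgvctvgvvgvctvgvvgvvcvgvvcct

Replace each of the 16 characters of vgvctvgvvgvvcvcg in place — vgv ct vgv vc g vgv ct vgv vgv ct vgv vgv vc vgv vc ct — and concatenate.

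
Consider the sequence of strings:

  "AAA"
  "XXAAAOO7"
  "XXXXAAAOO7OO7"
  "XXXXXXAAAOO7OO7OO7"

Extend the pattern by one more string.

Every step adds XX to the front and OO7 to the end of the previous string.
So the next term is XX·XXXXXXAAAOO7OO7OO7·OO7.

XXXXXXXXAAAOO7OO7OO7OO7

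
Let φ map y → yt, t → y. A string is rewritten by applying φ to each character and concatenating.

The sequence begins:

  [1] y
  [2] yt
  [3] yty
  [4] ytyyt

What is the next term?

Rewriting each symbol of ytyyt: y→yt, t→y, y→yt, y→yt, t→y, which concatenates to yt y yt yt y.

ytyytyty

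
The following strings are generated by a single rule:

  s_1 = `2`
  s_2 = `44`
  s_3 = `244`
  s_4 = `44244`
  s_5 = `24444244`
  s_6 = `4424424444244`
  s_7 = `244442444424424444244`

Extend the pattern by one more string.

Each term (from the third on) is the two preceding terms concatenated in order: term 3 = 2·44 = 244.
The next term joins 4424424444244 and 244442444424424444244.

4424424444244244442444424424444244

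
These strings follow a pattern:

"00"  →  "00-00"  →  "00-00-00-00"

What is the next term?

Every step duplicates the string with '-' between the halves.
Doubling 00-00-00-00 with '-' between the halves:

00-00-00-00-00-00-00-00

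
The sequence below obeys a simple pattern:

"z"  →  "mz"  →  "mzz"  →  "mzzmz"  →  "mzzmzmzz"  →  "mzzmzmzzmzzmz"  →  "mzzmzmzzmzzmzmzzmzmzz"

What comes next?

mzzmzmzzmzzmzmzzmzmzzmzzmzmzzmzzmz

From term 3 onward, concatenate the last term with the second-to-last: mz·z = mzz, mzz·mz = mzzmz, …
The next term joins mzzmzmzzmzzmzmzzmzmzz and mzzmzmzzmzzmz.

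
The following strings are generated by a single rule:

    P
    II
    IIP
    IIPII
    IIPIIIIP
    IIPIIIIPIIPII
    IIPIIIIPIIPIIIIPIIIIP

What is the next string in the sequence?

IIPIIIIPIIPIIIIPIIIIPIIPIIIIPIIPII

Each term (from the third on) is the previous term followed by the one before it: term 3 = II·P = IIP.
Continuing: IIPIIIIPIIPIIIIPIIIIP · IIPIIIIPIIPII gives term 8.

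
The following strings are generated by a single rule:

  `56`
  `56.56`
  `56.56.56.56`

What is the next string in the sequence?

56.56.56.56.56.56.56.56

s(k+1) = s(k)·.·s(k) — each term doubles the last with '.' between the halves.
One more doubling of 56.56.56.56 gives the answer.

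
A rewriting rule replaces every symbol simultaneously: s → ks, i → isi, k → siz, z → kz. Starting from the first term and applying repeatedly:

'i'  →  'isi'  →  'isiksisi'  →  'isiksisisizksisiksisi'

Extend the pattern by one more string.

Replace each of the 21 characters of isiksisisizksisiksisi in place — isi ks isi siz ks isi ks isi ks isi kz siz ks isi ks isi siz ks isi ks isi — and concatenate.

isiksisisizksisiksisiksisikzsizksisiksisisizksisiksisi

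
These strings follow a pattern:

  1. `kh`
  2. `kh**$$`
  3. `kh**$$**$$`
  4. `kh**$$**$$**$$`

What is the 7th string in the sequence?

kh**$$**$$**$$**$$**$$**$$

The strings grow by a fixed suffix **$$ each time.
From kh**$$**$$**$$, 3 further steps: kh**$$**$$**$$ → kh**$$**$$**$$**$$ → kh**$$**$$**$$**$$**$$ → (answer).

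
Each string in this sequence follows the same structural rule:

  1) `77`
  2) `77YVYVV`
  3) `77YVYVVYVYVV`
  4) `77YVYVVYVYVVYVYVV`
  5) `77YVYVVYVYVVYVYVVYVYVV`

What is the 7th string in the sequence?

77YVYVVYVYVVYVYVVYVYVVYVYVVYVYVV

Every step adds YVYVV to the end: s(k+1) = s(k)·YVYVV.
From 77YVYVVYVYVVYVYVVYVYVV, 2 further steps: 77YVYVVYVYVVYVYVVYVYVV → 77YVYVVYVYVVYVYVVYVYVVYVYVV → (answer).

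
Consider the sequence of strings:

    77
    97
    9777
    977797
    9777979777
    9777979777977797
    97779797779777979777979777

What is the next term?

This is a Fibonacci-style word recurrence s(k) = s(k−1)·s(k−2): e.g. 97·77 = 9777.
The next term joins 97779797779777979777979777 and 9777979777977797.

977797977797779797779797779777979777977797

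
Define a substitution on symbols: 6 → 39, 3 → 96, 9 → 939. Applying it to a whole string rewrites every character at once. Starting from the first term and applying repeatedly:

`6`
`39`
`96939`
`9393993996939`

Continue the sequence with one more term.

φ(9393993996939) expands symbol-by-symbol to 939 96 939 96 939 939 96 939 939 39 939 96 939; joining the 13 pieces gives the next term.

9399693996939939969399393993996939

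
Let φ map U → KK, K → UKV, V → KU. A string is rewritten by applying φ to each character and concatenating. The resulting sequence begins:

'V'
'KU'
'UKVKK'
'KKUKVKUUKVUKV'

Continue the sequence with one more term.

Rewriting the 13 symbols of KKUKVKUUKVUKV one by one yields UKV UKV KK UKV KU UKV KK KK UKV KU KK UKV KU; concatenated:

UKVUKVKKUKVKUUKVKKKKUKVKUKKUKVKU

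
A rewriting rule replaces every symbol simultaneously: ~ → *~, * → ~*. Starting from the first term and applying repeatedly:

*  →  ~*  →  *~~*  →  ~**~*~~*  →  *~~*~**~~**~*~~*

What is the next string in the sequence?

~**~*~~**~~*~**~*~~*~**~~**~*~~*

φ(*~~*~**~~**~*~~*) expands symbol-by-symbol to ~* *~ *~ ~* *~ ~* ~* *~ *~ ~* ~* *~ ~* *~ *~ ~*; joining the 16 pieces gives the next term.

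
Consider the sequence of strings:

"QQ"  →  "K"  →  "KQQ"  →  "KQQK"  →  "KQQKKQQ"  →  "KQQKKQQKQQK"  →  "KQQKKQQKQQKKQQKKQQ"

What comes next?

KQQKKQQKQQKKQQKKQQKQQKKQQKQQK

This is a Fibonacci-style word recurrence s(k) = s(k−1)·s(k−2): e.g. K·QQ = KQQ.
The next term joins KQQKKQQKQQKKQQKKQQ and KQQKKQQKQQK.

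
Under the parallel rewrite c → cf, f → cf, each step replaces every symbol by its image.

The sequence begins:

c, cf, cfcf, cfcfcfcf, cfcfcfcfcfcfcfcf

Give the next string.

Applying the rule to each of the 16 symbols of cfcfcfcfcfcfcfcf gives the pieces cf cf cf cf cf cf cf cf cf cf cf cf cf cf cf cf, which concatenate to the answer.

cfcfcfcfcfcfcfcfcfcfcfcfcfcfcfcf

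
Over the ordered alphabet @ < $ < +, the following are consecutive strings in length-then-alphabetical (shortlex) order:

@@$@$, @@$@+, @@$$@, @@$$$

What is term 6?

@@$+@

Stepping forward 2 times from @@$$$: @@$$$ → @@$$+, then the target.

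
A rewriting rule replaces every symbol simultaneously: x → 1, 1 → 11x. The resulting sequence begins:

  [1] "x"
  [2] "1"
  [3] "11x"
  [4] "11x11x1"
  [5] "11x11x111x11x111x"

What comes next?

Rewriting the 17 symbols of 11x11x111x11x111x one by one yields 11x 11x 1 11x 11x 1 11x 11x 11x 1 11x 11x 1 11x 11x 11x 1; concatenated:

11x11x111x11x111x11x11x111x11x111x11x11x1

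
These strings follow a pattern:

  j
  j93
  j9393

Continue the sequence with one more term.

Every step adds 93 to the end: s(k+1) = s(k)·93.
So the next term is j9393·93.

j939393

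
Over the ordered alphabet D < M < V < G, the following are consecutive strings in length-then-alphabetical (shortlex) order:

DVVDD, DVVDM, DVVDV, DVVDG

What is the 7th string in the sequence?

DVVMV

Stepping forward 3 times from DVVDG: DVVDG → DVVMD → DVVMM, then the target.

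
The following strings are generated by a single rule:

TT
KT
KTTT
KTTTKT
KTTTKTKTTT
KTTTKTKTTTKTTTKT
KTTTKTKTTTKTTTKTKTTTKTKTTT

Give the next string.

This is a Fibonacci-style word recurrence s(k) = s(k−1)·s(k−2): e.g. KT·TT = KTTT.
So term 8 is KTTTKTKTTTKTTTKTKTTTKTKTTT·KTTTKTKTTTKTTTKT.

KTTTKTKTTTKTTTKTKTTTKTKTTTKTTTKTKTTTKTTTKT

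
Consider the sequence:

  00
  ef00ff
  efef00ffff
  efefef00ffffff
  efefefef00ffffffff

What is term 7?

Each term wraps the previous one in ef on the left and ff on the right.
From efefefef00ffffffff, 2 further steps: efefefef00ffffffff → efefefefef00ffffffffff → (answer).

efefefefefef00ffffffffffff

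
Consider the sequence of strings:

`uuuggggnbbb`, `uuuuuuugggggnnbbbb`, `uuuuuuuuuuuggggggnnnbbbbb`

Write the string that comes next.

uuuuuuuuuuuuuuugggggggnnnnbbbbbb

Each string has the form u^{4n-1} g^{n+3} n^{n} b^{n+2} (n = 1, 2, …).
For the next term, n = 4, so the run lengths are 15, 7, 4, 6.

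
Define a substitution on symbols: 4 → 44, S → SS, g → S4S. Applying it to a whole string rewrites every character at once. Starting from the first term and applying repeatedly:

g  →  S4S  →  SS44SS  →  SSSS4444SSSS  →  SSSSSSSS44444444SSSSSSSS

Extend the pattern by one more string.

SSSSSSSSSSSSSSSS4444444444444444SSSSSSSSSSSSSSSS

Applying the rule to each of the 24 symbols of SSSSSSSS44444444SSSSSSSS gives the pieces SS SS SS SS SS SS SS SS 44 44 44 44 44 44 44 44 SS SS SS SS SS SS SS SS, which concatenate to the answer.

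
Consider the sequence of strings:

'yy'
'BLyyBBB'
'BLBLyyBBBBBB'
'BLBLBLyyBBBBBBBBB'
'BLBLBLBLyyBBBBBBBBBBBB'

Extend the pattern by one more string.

BLBLBLBLBLyyBBBBBBBBBBBBBBB

Each term wraps the previous one in BL on the left and BBB on the right.
One more step from BLBLBLBLyyBBBBBBBBBBBB gives the answer.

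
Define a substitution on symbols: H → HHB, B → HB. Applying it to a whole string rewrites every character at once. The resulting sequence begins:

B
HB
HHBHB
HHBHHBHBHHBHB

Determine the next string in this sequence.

Rewriting the 13 symbols of HHBHHBHBHHBHB one by one yields HHB HHB HB HHB HHB HB HHB HB HHB HHB HB HHB HB; concatenated:

HHBHHBHBHHBHHBHBHHBHBHHBHHBHBHHBHB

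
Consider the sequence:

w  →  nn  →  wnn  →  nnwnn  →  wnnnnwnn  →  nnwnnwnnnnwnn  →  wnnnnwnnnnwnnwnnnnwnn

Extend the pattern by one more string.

This is a Fibonacci-style word recurrence s(k) = s(k−2)·s(k−1): e.g. w·nn = wnn.
Continuing: nnwnnwnnnnwnn · wnnnnwnnnnwnnwnnnnwnn gives term 8.

nnwnnwnnnnwnnwnnnnwnnnnwnnwnnnnwnn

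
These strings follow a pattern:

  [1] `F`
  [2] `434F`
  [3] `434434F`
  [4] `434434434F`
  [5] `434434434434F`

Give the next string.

The strings grow by a fixed prefix 434 each time.
Applying this once more to 434434434434F:

434434434434434F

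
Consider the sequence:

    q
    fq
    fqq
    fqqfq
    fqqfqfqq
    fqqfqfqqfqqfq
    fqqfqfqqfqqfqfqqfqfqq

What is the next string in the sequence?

fqqfqfqqfqqfqfqqfqfqqfqqfqfqqfqqfq

From term 3 onward, concatenate the last term with the second-to-last: fq·q = fqq, fqq·fq = fqqfq, …
Continuing: fqqfqfqqfqqfqfqqfqfqq · fqqfqfqqfqqfq gives term 8.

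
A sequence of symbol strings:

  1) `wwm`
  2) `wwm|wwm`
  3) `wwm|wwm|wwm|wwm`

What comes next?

wwm|wwm|wwm|wwm|wwm|wwm|wwm|wwm

Every step duplicates the string with '|' between the halves.
One more doubling of wwm|wwm|wwm|wwm gives the answer.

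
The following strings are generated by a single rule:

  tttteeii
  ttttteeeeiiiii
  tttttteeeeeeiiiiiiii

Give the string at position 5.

Term n consists of n+3 t's, followed by 2n e's, followed by 3n-1 i's (n = 1, 2, …).
At n = 5 the blocks have lengths 8, 10, 14.

tttttttteeeeeeeeeeiiiiiiiiiiiiii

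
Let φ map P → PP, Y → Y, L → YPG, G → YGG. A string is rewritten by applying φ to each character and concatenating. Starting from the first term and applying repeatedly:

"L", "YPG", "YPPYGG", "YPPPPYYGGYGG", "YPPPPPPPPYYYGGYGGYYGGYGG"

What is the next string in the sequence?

φ(YPPPPPPPPYYYGGYGGYYGGYGG) expands symbol-by-symbol to Y PP PP PP PP PP PP PP PP Y Y Y YGG YGG Y YGG YGG Y Y YGG YGG Y YGG YGG; joining the 24 pieces gives the next term.

YPPPPPPPPPPPPPPPPYYYYGGYGGYYGGYGGYYYGGYGGYYGGYGG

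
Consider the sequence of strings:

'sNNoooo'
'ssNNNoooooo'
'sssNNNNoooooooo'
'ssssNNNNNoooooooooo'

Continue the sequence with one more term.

Reading off run lengths: s runs 1, 2, 3, 4; N runs 2, 3, 4, 5; o runs 4, 6, 8, 10 — each is linear in n, where the shown terms are n = 2, 3, 4, 5.
Setting n = 6 gives 5, 6, 12 characters in each block.

sssssNNNNNNoooooooooooo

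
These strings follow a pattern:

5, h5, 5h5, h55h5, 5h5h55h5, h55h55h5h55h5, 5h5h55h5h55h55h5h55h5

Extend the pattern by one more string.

h55h55h5h55h55h5h55h5h55h55h5h55h5

Each term (from the third on) is the two preceding terms concatenated in order: term 3 = 5·h5 = 5h5.
Continuing: h55h55h5h55h5 · 5h5h55h5h55h55h5h55h5 gives term 8.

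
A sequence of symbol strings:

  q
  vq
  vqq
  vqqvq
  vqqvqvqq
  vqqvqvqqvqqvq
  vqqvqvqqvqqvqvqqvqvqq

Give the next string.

This is a Fibonacci-style word recurrence s(k) = s(k−1)·s(k−2): e.g. vq·q = vqq.
So term 8 is vqqvqvqqvqqvqvqqvqvqq·vqqvqvqqvqqvq.

vqqvqvqqvqqvqvqqvqvqqvqqvqvqqvqqvq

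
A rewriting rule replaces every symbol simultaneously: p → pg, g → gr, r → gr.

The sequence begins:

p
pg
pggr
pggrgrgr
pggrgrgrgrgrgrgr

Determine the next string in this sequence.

pggrgrgrgrgrgrgrgrgrgrgrgrgrgrgr

φ(pggrgrgrgrgrgrgr) expands symbol-by-symbol to pg gr gr gr gr gr gr gr gr gr gr gr gr gr gr gr; joining the 16 pieces gives the next term.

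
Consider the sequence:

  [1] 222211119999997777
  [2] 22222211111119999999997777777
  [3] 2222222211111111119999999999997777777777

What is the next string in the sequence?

222222222211111111111119999999999999997777777777777

Each string has the form 2^{2n} 1^{3n-2} 9^{3n} 7^{3n-2}, where the shown terms are n = 2, 3, 4.
At n = 5 the blocks have lengths 10, 13, 15, 13.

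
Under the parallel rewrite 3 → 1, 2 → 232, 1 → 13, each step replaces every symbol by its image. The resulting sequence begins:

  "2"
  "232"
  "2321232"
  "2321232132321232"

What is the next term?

23212321323212321312321232132321232

φ(2321232132321232) expands symbol-by-symbol to 232 1 232 13 232 1 232 13 1 232 1 232 13 232 1 232; joining the 16 pieces gives the next term.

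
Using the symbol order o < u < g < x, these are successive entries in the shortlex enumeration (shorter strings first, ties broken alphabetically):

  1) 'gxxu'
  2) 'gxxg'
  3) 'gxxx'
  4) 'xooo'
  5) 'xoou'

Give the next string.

Treat xoou as a base-4 numeral over the given alphabet and add one, carrying through any trailing x's.

xoog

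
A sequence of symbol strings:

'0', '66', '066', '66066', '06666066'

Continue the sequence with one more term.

6606606666066

From term 3 onward, concatenate the second-to-last term with the last: 0·66 = 066, 66·066 = 66066, …
The next term joins 66066 and 06666066.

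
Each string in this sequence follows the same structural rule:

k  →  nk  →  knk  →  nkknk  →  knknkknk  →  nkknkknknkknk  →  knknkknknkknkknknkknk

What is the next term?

nkknkknknkknkknknkknknkknkknknkknk

Each term (from the third on) is the two preceding terms concatenated in order: term 3 = k·nk = knk.
The next term joins nkknkknknkknk and knknkknknkknkknknkknk.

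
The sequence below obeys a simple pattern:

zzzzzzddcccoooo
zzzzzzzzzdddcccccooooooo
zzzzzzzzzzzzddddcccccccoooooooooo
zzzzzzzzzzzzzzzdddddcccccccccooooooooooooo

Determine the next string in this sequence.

zzzzzzzzzzzzzzzzzzddddddcccccccccccoooooooooooooooo

The n-th term is 3n z's then n d's then 2n-1 c's then 3n-2 o's, where the shown terms are n = 2, 3, 4, 5.
Setting n = 6 gives 18, 6, 11, 16 characters in each block.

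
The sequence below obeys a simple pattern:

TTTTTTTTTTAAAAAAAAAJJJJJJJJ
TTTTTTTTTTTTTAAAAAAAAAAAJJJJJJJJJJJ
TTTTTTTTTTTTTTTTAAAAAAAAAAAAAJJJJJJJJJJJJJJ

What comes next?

TTTTTTTTTTTTTTTTTTTAAAAAAAAAAAAAAAJJJJJJJJJJJJJJJJJ

Term n consists of 3n+1 T's, followed by 2n+3 A's, followed by 3n-1 J's, where the shown terms are n = 3, 4, 5.
For the next term, n = 6, so the run lengths are 19, 15, 17.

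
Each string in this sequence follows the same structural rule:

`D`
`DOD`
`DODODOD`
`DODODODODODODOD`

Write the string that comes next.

s(k+1) = s(k)·O·s(k) — each term doubles the last with 'O' between the halves.
Doubling DODODODODODODOD with 'O' between the halves:

DODODODODODODODODODODODODODODOD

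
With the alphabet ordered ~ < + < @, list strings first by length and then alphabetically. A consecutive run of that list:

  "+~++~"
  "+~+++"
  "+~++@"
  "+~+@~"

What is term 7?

+~@~~

Continuing the enumeration 3 steps past +~+@~: +~+@~ → +~+@+ → +~+@@ → (answer).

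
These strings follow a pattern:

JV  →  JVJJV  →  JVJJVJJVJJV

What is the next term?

Every step duplicates the string with 'J' between the halves.
Doubling JVJJVJJVJJV with 'J' between the halves:

JVJJVJJVJJVJJVJJVJJVJJV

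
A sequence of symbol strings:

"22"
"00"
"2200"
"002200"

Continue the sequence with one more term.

This is a Fibonacci-style word recurrence s(k) = s(k−2)·s(k−1): e.g. 22·00 = 2200.
So term 5 is 2200·002200.

2200002200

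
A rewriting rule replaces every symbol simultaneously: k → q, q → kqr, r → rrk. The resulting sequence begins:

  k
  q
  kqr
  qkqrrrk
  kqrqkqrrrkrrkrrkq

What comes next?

Applying the rule to each of the 17 symbols of kqrqkqrrrkrrkrrkq gives the pieces q kqr rrk kqr q kqr rrk rrk rrk q rrk rrk q rrk rrk q kqr, which concatenate to the answer.

qkqrrrkkqrqkqrrrkrrkrrkqrrkrrkqrrkrrkqkqr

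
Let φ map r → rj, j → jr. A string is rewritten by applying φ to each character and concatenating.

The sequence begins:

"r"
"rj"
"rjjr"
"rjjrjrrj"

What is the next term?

Apply φ to rjjrjrrj symbol by symbol: r→rj, j→jr, j→jr, r→rj, j→jr, r→rj, r→rj, j→jr; joined: rj jr jr rj jr rj rj jr.

rjjrjrrjjrrjrjjr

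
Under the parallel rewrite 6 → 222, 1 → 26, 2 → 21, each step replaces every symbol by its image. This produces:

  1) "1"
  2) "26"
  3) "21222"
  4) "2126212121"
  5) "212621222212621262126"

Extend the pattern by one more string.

2126212222126212121212621222212621222212621222

φ(212621222212621262126) expands symbol-by-symbol to 21 26 21 222 21 26 21 21 21 21 26 21 222 21 26 21 222 21 26 21 222; joining the 21 pieces gives the next term.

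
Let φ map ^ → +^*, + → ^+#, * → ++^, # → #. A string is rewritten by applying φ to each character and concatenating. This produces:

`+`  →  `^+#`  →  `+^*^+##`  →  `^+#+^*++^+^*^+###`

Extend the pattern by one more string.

+^*^+##^+#+^*++^^+#^+#+^*^+#+^*++^+^*^+####

φ(^+#+^*++^+^*^+###) expands symbol-by-symbol to +^* ^+# # ^+# +^* ++^ ^+# ^+# +^* ^+# +^* ++^ +^* ^+# # # #; joining the 17 pieces gives the next term.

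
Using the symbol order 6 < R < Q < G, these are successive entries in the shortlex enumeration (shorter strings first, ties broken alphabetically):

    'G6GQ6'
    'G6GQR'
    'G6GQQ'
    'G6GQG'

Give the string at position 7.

Continuing the enumeration 3 steps past G6GQG: G6GQG → G6GG6 → G6GGR → (answer).

G6GGQ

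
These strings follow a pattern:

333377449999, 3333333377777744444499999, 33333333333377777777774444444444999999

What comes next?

Term n consists of 4n 3's, followed by 4n-2 7's, followed by 4n-2 4's, followed by n+3 9's (n = 1, 2, …).
Setting n = 4 gives 16, 14, 14, 7 characters in each block.

333333333333333377777777777777444444444444449999999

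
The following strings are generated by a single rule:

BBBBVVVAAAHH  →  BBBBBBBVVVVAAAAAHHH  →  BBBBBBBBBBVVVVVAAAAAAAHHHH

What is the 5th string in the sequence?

Each string has the form B^{3n+1} V^{n+2} A^{2n+1} H^{n+1} (n = 1, 2, …).
At n = 5 the blocks have lengths 16, 7, 11, 6.

BBBBBBBBBBBBBBBBVVVVVVVAAAAAAAAAAAHHHHHH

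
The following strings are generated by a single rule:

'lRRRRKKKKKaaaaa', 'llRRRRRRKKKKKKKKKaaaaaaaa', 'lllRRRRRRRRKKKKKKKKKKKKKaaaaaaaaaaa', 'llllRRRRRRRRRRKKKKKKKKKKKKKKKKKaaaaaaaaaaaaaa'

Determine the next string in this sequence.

lllllRRRRRRRRRRRRKKKKKKKKKKKKKKKKKKKKKaaaaaaaaaaaaaaaaa

Each string has the form l^{n} R^{2n+2} K^{4n+1} a^{3n+2} (n = 1, 2, …).
For the next term, n = 5, so the run lengths are 5, 12, 21, 17.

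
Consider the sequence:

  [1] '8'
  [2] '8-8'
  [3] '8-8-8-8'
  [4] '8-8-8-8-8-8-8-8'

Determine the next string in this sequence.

s(k+1) = s(k)·-·s(k) — each term doubles the last with '-' between the halves.
So the next term is two copies of 8-8-8-8-8-8-8-8 with '-' between the halves.

8-8-8-8-8-8-8-8-8-8-8-8-8-8-8-8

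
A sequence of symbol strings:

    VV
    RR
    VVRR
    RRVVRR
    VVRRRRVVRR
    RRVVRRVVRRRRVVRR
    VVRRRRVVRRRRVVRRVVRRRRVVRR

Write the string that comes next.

Each term (from the third on) is the two preceding terms concatenated in order: term 3 = VV·RR = VVRR.
Continuing: RRVVRRVVRRRRVVRR · VVRRRRVVRRRRVVRRVVRRRRVVRR gives term 8.

RRVVRRVVRRRRVVRRVVRRRRVVRRRRVVRRVVRRRRVVRR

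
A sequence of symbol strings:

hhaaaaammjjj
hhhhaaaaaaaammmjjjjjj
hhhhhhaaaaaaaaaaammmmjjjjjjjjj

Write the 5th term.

Term n consists of 2n h's, followed by 3n+2 a's, followed by n+1 m's, followed by 3n j's (n = 1, 2, …).
For term 5, n = 5, so the run lengths are 10, 17, 6, 15.

hhhhhhhhhhaaaaaaaaaaaaaaaaammmmmmjjjjjjjjjjjjjjj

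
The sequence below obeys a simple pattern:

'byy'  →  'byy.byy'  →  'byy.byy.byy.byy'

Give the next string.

byy.byy.byy.byy.byy.byy.byy.byy

Each string is two copies of the previous one joined by '.'.
So the next term is two copies of byy.byy.byy.byy with '.' between the halves.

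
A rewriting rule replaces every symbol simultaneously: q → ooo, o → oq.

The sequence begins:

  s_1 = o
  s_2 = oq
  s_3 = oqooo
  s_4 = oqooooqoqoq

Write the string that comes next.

oqooooqoqoqoqooooqooooqooo

Apply φ to oqooooqoqoq symbol by symbol: o→oq, q→ooo, o→oq, o→oq, o→oq, o→oq, q→ooo, o→oq, q→ooo, o→oq, q→ooo; joined: oq ooo oq oq oq oq ooo oq ooo oq ooo.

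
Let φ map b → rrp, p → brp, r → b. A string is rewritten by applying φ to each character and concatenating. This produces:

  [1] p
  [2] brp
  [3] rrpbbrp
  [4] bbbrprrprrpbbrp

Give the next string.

Rewriting the 15 symbols of bbbrprrprrpbbrp one by one yields rrp rrp rrp b brp b b brp b b brp rrp rrp b brp; concatenated:

rrprrprrpbbrpbbbrpbbbrprrprrpbbrp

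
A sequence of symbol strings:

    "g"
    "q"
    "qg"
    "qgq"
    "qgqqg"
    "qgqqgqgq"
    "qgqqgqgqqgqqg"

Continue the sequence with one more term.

Each term (from the third on) is the previous term followed by the one before it: term 3 = q·g = qg.
Continuing: qgqqgqgqqgqqg · qgqqgqgq gives term 8.

qgqqgqgqqgqqgqgqqgqgq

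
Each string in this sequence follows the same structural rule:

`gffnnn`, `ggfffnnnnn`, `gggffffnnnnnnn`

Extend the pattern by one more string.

ggggfffffnnnnnnnnn

The n-th term is n-1 g's then n f's then 2n-1 n's, where the shown terms are n = 2, 3, 4.
At n = 5 the blocks have lengths 4, 5, 9.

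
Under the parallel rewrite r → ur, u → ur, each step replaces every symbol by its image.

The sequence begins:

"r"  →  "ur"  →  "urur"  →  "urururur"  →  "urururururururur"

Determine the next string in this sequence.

Replace each of the 16 characters of urururururururur in place — ur ur ur ur ur ur ur ur ur ur ur ur ur ur ur ur — and concatenate.

urururururururururururururururur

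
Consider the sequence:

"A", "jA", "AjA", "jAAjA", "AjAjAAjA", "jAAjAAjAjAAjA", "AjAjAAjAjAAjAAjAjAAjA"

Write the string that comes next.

jAAjAAjAjAAjAAjAjAAjAjAAjAAjAjAAjA

This is a Fibonacci-style word recurrence s(k) = s(k−2)·s(k−1): e.g. A·jA = AjA.
Continuing: jAAjAAjAjAAjA · AjAjAAjAjAAjAAjAjAAjA gives term 8.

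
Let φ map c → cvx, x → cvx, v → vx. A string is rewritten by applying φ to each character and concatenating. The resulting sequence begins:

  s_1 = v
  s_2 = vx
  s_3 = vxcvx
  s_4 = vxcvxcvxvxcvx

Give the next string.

Rewriting the 13 symbols of vxcvxcvxvxcvx one by one yields vx cvx cvx vx cvx cvx vx cvx vx cvx cvx vx cvx; concatenated:

vxcvxcvxvxcvxcvxvxcvxvxcvxcvxvxcvx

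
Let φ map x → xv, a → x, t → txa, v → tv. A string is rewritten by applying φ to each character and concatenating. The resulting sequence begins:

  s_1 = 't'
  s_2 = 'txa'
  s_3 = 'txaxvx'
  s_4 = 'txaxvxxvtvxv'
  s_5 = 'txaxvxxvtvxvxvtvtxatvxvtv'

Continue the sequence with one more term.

Applying the rule to each of the 25 symbols of txaxvxxvtvxvxvtvtxatvxvtv gives the pieces txa xv x xv tv xv xv tv txa tv xv tv xv tv txa tv txa xv x txa tv xv tv txa tv, which concatenate to the answer.

txaxvxxvtvxvxvtvtxatvxvtvxvtvtxatvtxaxvxtxatvxvtvtxatv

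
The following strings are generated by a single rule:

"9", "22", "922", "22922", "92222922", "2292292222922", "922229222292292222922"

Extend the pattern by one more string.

2292292222922922229222292292222922

This is a Fibonacci-style word recurrence s(k) = s(k−2)·s(k−1): e.g. 9·22 = 922.
The next term joins 2292292222922 and 922229222292292222922.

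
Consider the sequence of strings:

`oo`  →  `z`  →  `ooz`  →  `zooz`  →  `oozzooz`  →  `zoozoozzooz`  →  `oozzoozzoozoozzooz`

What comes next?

From term 3 onward, concatenate the second-to-last term with the last: oo·z = ooz, z·ooz = zooz, …
Continuing: zoozoozzooz · oozzoozzoozoozzooz gives term 8.

zoozoozzoozoozzoozzoozoozzooz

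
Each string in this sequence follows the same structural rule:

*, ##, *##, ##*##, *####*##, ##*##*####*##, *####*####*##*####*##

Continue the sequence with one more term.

From term 3 onward, concatenate the second-to-last term with the last: *·## = *##, ##·*## = ##*##, …
So term 8 is ##*##*####*##·*####*####*##*####*##.

##*##*####*##*####*####*##*####*##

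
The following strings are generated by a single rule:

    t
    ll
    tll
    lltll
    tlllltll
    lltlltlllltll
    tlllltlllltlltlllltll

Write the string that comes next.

Each term (from the third on) is the two preceding terms concatenated in order: term 3 = t·ll = tll.
Continuing: lltlltlllltll · tlllltlllltlltlllltll gives term 8.

lltlltlllltlltlllltlllltlltlllltll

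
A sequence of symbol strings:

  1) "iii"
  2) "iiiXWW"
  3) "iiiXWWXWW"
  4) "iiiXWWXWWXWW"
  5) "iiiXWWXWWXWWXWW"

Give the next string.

Each term is the previous one with XWW appended.
Applying this once more to iiiXWWXWWXWWXWW:

iiiXWWXWWXWWXWWXWW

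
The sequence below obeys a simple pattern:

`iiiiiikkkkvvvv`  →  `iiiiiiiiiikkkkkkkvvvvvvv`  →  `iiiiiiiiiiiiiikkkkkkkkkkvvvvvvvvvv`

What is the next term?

iiiiiiiiiiiiiiiiiikkkkkkkkkkkkkvvvvvvvvvvvvv

The n-th term is 4n-2 i's then 3n-2 k's then 3n-2 v's, where the shown terms are n = 2, 3, 4.
Setting n = 5 gives 18, 13, 13 characters in each block.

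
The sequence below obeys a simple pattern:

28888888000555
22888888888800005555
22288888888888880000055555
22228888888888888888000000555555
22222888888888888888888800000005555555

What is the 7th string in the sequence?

22222228888888888888888888888888000000000555555555

Term n consists of n-1 2's, followed by 3n+1 8's, followed by n+1 0's, followed by n+1 5's, where the shown terms are n = 2, 3, 4, 5, 6.
For term 7, n = 8, so the run lengths are 7, 25, 9, 9.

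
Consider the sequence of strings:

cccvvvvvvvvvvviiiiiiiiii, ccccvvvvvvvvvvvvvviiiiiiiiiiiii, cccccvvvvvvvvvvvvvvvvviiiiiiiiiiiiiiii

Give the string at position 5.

Term n consists of n c's, followed by 3n+2 v's, followed by 3n+1 i's, where the shown terms are n = 3, 4, 5.
At n = 7 the blocks have lengths 7, 23, 22.

cccccccvvvvvvvvvvvvvvvvvvvvvvviiiiiiiiiiiiiiiiiiiiii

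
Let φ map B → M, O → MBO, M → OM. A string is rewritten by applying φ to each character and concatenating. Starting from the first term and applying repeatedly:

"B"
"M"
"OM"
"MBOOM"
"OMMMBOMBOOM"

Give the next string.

MBOOMOMOMMMBOOMMMBOMBOOM

Apply φ to OMMMBOMBOOM symbol by symbol: O→MBO, M→OM, M→OM, M→OM, B→M, O→MBO, M→OM, B→M, O→MBO, O→MBO, M→OM; joined: MBO OM OM OM M MBO OM M MBO MBO OM.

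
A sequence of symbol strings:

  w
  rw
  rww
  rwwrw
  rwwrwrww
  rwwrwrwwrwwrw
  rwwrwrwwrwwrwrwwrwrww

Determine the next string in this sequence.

rwwrwrwwrwwrwrwwrwrwwrwwrwrwwrwwrw

From term 3 onward, concatenate the last term with the second-to-last: rw·w = rww, rww·rw = rwwrw, …
So term 8 is rwwrwrwwrwwrwrwwrwrww·rwwrwrwwrwwrw.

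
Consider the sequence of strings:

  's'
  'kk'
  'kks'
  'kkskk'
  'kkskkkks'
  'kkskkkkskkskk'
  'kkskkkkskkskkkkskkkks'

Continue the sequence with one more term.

kkskkkkskkskkkkskkkkskkskkkkskkskk

Each term (from the third on) is the previous term followed by the one before it: term 3 = kk·s = kks.
Continuing: kkskkkkskkskkkkskkkks · kkskkkkskkskk gives term 8.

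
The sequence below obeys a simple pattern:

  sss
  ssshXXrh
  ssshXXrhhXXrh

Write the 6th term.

ssshXXrhhXXrhhXXrhhXXrhhXXrh

Each term is the previous one with hXXrh appended.
From ssshXXrhhXXrh, 3 further steps: ssshXXrhhXXrh → ssshXXrhhXXrhhXXrh → ssshXXrhhXXrhhXXrhhXXrh → (answer).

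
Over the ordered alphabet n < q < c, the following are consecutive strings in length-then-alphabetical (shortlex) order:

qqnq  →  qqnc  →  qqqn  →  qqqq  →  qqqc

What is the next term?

qqcn

Find the rightmost character of qqqc below c, bump it to the next letter, and reset everything to its right to n.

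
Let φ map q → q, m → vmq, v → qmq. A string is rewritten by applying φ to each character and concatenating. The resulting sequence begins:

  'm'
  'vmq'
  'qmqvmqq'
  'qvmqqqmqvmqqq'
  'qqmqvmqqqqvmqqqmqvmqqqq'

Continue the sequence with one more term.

Replace each of the 23 characters of qqmqvmqqqqvmqqqmqvmqqqq in place — q q vmq q qmq vmq q q q q qmq vmq q q q vmq q qmq vmq q q q q — and concatenate.

qqvmqqqmqvmqqqqqqmqvmqqqqvmqqqmqvmqqqqq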